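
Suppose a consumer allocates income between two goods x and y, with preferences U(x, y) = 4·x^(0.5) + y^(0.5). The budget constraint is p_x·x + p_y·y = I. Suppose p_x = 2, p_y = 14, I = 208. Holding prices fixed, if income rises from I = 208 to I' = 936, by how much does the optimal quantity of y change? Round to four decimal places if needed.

From the CES first-order condition, 4·(y/x)^(0.5) = p_x/p_y.
Hence y/x = ((1/4)·p_x/p_y)^(1/(0.5)), i.e. raised to the 2 power.
With the ratio pinned down, the budget gives x* = I/(p_x + p_y·(y/x)) and y* = (y/x)·x*.
Numerically y/x = 0.001276, so x* = 208/(2 + 14·0.001276) = 103.0796 and y* = 0.001276·103.0796 = 0.1315.
At I' = 936: y* = 0.5917. Change: 0.5917 − 0.1315 = 0.4602.

Δy* = 0.4602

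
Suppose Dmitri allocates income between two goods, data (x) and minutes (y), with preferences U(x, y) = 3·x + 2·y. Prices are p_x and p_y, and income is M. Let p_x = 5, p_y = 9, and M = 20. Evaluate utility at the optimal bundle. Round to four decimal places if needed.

Linear utility — the consumer picks whichever good has higher MU/price: 3/5 = 0.6 vs 2/9 = 0.2222.
x gives more utility per dollar, so spend all income on x: x* = M/p_x, y* = 0.
Numerically: x* = 4, y* = 0.
Utility at the optimum: U(4, 0) = 12.

V = 12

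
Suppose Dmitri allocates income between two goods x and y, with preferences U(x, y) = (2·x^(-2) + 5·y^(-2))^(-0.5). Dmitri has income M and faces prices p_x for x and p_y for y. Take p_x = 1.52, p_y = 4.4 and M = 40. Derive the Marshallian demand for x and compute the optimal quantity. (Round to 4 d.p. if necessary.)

x* = 7.0051

MRS = MU_x/MU_y = (2/5)·(y/x)^(3). Set equal to p_x/p_y.
Hence y/x = ((5/2)·p_x/p_y)^(1/(3)), i.e. raised to the 1/3 power.
Substitute y = (y/x)·x into the budget: x* = M/(p_x + p_y·(y/x)).
Numerically y/x = 0.952307, so x* = 40/(1.52 + 4.4·0.952307) = 7.0051.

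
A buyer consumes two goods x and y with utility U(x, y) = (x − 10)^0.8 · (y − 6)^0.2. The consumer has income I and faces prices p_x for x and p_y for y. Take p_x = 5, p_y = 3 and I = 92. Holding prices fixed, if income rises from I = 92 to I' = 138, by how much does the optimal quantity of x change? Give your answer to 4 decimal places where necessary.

MRS = 4·(y−6)/(x−10). Tangency with p_x/p_y gives y−6 = (1/4)·(p_x/p_y)·(x−10).
Substituting into the budget: x* = 10 + 0.8·(I − 10·p_x − 6·p_y)/p_x, and y* = 6 + 0.2·(…)/p_y.
Discretionary income = 92 − 10·5 − 6·3 = 24; x* = 10 + 0.8·24/5 = 13.84.
At I' = 138: x* = 21.2. Change: 21.2 − 13.84 = 7.36.

Δx* = 7.36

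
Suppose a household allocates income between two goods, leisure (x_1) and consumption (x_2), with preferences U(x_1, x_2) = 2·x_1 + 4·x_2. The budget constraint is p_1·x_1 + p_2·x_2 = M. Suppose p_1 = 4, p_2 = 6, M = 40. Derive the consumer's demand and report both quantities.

x_1* = 0, x_2* = 6.6667

Perfect substitutes: compare marginal utility per dollar. 2/p_1 vs 4/p_2 → 0.5 vs 0.6667.
x_2 gives more utility per dollar, so spend all income on x_2: x_2* = M/p_2, x_1* = 0.
Numerically: x_1* = 0, x_2* = 6.6667.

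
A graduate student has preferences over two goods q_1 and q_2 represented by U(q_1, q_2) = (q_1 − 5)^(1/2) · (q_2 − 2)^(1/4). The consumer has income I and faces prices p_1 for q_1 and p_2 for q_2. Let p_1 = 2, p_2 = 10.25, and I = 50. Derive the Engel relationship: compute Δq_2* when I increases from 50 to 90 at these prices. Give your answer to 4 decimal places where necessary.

Δq_2* = 1.3008

Discretionary income = 50 − 5·2 − 2·10.25 = 19.5; q_2* = 2 + 1/3·19.5/10.25 = 2.6341.
At I' = 90: q_2* = 3.935. Change: 3.935 − 2.6341 = 1.3008.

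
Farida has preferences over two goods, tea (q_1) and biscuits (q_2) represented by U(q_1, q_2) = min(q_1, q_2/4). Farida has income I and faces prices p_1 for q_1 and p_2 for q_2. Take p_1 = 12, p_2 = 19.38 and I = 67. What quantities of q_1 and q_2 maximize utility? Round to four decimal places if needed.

q_1* = 0.7484, q_2* = 2.9937

With perfect complements, no substitution: consume in ratio q_1:q_2 = 1:4.
Budget: p_1·q_1 + p_2·4·q_1 = I, so (p_1 + 4·p_2)·q_1 = I.
Demand: q_1*(p_1,p_2,I) = I/(p_1 + 4·p_2), q_2* = 4·I/(p_1 + 4·p_2).
Here 12 + 4·19.38 = 89.52, giving q_1* = 0.7484 and q_2* = 2.9937.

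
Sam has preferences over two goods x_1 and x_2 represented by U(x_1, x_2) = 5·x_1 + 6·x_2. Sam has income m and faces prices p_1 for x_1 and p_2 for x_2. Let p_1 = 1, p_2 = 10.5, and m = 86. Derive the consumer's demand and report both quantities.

x_1* = 86, x_2* = 0

Linear utility — the consumer picks whichever good has higher MU/price: 5/1 = 5 vs 6/10.5 = 0.5714.
x_1 gives more utility per dollar, so spend all income on x_1: x_1* = m/p_1, x_2* = 0.
Numerically: x_1* = 86, x_2* = 0.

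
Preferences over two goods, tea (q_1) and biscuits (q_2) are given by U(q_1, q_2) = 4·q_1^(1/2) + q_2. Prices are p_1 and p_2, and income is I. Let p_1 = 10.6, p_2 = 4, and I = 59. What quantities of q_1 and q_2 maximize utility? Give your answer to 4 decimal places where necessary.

Utility is quasi-linear in q_2; the FOC for q_1 is 2/√q_1 = p_1/p_2.
Thus q_1* = (2·p_2/p_1)² — independent of I — with the rest of income spent on q_2.
Plugging in: q_1* = (2·4/10.6)² = 0.5696, q_2* = 13.2406.

q_1* = 0.5696, q_2* = 13.2406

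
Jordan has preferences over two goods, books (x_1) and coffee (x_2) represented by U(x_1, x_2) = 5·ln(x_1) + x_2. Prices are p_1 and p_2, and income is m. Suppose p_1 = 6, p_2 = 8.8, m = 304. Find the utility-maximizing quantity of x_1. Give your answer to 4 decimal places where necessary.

x_1* = 7.3333

Set MRS = p_1/p_2: (5/x_1)/1 = p_1/p_2.
So x_1*(p_1,p_2) = 5·p_2/p_1, independent of income; and x_2* = (m − 5·p_2)/p_2.
At the given prices: x_1* = 5·8.8/6 = 7.3333.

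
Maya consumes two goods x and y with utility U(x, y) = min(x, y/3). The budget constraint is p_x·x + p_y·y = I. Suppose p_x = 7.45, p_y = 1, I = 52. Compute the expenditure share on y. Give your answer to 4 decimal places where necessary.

share on y = 0.2871

Leontief preferences: the optimum is at the kink where x/1 = y/3, i.e. y = 3·x.
Budget: p_x·x + p_y·3·x = I, so (p_x + 3·p_y)·x = I.
Demand: x*(p_x,p_y,I) = I/(p_x + 3·p_y), y* = 3·I/(p_x + 3·p_y).
Here 7.45 + 3·1 = 10.45, giving x* = 4.9761 and y* = 14.9282.
Expenditure on y: 1·14.9282 = 14.9282; share = 0.2871.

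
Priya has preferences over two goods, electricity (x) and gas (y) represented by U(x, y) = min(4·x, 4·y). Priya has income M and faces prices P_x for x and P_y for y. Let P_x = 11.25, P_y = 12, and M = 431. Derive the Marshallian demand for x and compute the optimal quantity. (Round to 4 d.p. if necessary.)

x* = 18.5376

Leontief preferences: the optimum is at the kink where x/4 = y/4, i.e. y = x.
Budget: P_x·x + P_y·x = M, so (4·P_x + 4·P_y)·x = 4·M.
Demand: x*(P_x,P_y,M) = 4·M/(4·P_x + 4·P_y), y* = 4·M/(4·P_x + 4·P_y).
Here 4·11.25 + 4·12 = 93, giving x* = 18.5376.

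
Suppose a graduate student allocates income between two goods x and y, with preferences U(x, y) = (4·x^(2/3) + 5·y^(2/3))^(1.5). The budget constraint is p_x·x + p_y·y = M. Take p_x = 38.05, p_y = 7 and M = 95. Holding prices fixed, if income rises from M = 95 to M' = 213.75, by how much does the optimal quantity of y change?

Δy* = 16.6753

MU_x ∝ 4·x^(-1/3), MU_y ∝ 5·y^(-1/3), so MRS = (4/5)·(y/x)^(1/3) = p_x/p_y.
Solve for the ratio: y/x = [(5/4)·p_x/p_y]^(3).
Substitute y = (y/x)·x into the budget: x* = M/(p_x + p_y·(y/x)).
Numerically y/x = 313.689442, so x* = 95/(38.05 + 7·313.689442) = 0.0425 and y* = 313.689442·0.0425 = 13.3403.
At M' = 213.75: y* = 30.0156. Change: 30.0156 − 13.3403 = 16.6753.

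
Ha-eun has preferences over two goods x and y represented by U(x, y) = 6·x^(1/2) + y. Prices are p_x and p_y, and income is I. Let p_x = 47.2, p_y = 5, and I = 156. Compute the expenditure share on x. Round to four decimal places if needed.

share on x = 0.0306

Solve: √x = 3·p_y/p_x, so x*(p_x,p_y) = (3·p_y/p_x)², and y* = (I − p_x·x*)/p_y.
Plugging in: x* = (3·5/47.2)² = 0.101, y* = 30.2466.
Expenditure on x: 47.2·0.101 = 4.7669; share = 0.0306.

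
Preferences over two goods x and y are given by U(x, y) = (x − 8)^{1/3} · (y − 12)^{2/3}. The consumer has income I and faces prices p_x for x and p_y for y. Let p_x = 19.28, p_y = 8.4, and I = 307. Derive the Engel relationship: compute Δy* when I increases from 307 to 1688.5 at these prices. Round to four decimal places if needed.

MRS = (1/2)·(y−12)/(x−8). Tangency with p_x/p_y gives y−12 = 2·(p_x/p_y)·(x−8).
Substituting into the budget: x* = 8 + 1/3·(I − 8·p_x − 12·p_y)/p_x, and y* = 12 + 2/3·(…)/p_y.
Discretionary income = 307 − 8·19.28 − 12·8.4 = 51.96; y* = 12 + 2/3·51.96/8.4 = 16.1238.
At I' = 1688.5: y* = 125.7667. Change: 125.7667 − 16.1238 = 109.6429.

Δy* = 109.6429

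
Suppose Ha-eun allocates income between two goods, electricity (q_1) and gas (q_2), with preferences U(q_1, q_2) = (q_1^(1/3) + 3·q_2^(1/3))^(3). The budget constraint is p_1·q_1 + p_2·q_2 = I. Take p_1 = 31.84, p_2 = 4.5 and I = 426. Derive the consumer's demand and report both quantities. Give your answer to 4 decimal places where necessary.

q_1* = 0.9027, q_2* = 88.2796

Numerically q_2/q_1 = 97.796362, so q_1* = 426/(31.84 + 4.5·97.796362) = 0.9027 and q_2* = 97.796362·0.9027 = 88.2796.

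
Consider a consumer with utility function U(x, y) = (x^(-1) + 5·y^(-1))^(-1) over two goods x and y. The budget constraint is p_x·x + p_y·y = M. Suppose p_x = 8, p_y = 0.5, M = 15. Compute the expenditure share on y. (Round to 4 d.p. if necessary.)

share on y = 0.3586

MU_x ∝ x^(-2), MU_y ∝ 5·y^(-2), so MRS = (1/5)·(y/x)^(2) = p_x/p_y.
Hence y/x = (5·p_x/p_y)^(1/(2)), i.e. raised to the 0.5 power.
With the ratio pinned down, the budget gives x* = M/(p_x + p_y·(y/x)) and y* = (y/x)·x*.
Numerically y/x = 8.944272, so x* = 15/(8 + 0.5·8.944272) = 1.2027 and y* = 8.944272·1.2027 = 10.7571.
Expenditure on y: 0.5·10.7571 = 5.3786; share = 0.3586.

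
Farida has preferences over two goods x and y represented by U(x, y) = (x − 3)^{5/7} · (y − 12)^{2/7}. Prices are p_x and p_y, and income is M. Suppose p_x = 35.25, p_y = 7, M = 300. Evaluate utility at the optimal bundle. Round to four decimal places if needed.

V = 2.7289

Let x' = x−3, y' = y−12. MRS = (5/2)·y'/x' = p_x/p_y.
Substituting into the budget: x* = 3 + 5/7·(M − 3·p_x − 12·p_y)/p_x, and y* = 12 + 2/7·(…)/p_y.
Discretionary income = 300 − 3·35.25 − 12·7 = 110.25; x* = 3 + 5/7·110.25/35.25 = 5.234; y* = 12 + 2/7·110.25/7 = 16.5.
Utility at the optimum: U(5.234, 16.5) = 2.7289.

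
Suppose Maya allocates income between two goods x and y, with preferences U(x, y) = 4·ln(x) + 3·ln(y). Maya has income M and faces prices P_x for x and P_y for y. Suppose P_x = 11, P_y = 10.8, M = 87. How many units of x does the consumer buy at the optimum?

MU_x/MU_y = (4·y)/(3·x); tangency sets this equal to P_x/P_y.
So 4·P_y·y = 3·P_x·x; combined with the budget, a share 4/7 of income goes to x.
Demand: x*(P_x,P_y,M) = 4/7·M/P_x and y* = 3/7·M/P_y.
At P_x=11, P_y=10.8, M=87: x* = 4/7·87/11 = 4.5195.

x* = 4.5195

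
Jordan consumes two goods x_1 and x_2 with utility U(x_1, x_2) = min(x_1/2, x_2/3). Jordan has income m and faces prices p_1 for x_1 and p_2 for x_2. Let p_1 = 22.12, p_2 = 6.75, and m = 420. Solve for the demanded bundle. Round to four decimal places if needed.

x_1* = 13.0253, x_2* = 19.5379

Demand: x_1*(p_1,p_2,m) = 2·m/(2·p_1 + 3·p_2), x_2* = 3·m/(2·p_1 + 3·p_2).
Here 2·22.12 + 3·6.75 = 64.49, giving x_1* = 13.0253 and x_2* = 19.5379.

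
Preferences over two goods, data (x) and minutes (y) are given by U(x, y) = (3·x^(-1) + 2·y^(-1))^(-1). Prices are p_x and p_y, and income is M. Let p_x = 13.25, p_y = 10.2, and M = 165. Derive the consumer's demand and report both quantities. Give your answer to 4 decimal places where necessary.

MU_x ∝ 3·x^(-2), MU_y ∝ 2·y^(-2), so MRS = (3/2)·(y/x)^(2) = p_x/p_y.
Solve for the ratio: y/x = [(2/3)·p_x/p_y]^(0.5).
Substitute y = (y/x)·x into the budget: x* = M/(p_x + p_y·(y/x)).
Numerically y/x = 0.930598, so x* = 165/(13.25 + 10.2·0.930598) = 7.2553 and y* = 0.930598·7.2553 = 6.7517.

x* = 7.2553, y* = 6.7517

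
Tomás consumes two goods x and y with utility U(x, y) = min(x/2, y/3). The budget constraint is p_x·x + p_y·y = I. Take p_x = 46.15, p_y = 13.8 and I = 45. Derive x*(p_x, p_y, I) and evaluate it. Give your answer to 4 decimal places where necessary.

With perfect complements, no substitution: consume in ratio x:y = 2:3.
Budget: p_x·x + p_y·(3/2)·x = I, so (2·p_x + 3·p_y)·x = 2·I.
Demand: x*(p_x,p_y,I) = 2·I/(2·p_x + 3·p_y), y* = 3·I/(2·p_x + 3·p_y).
Here 2·46.15 + 3·13.8 = 133.7, giving x* = 0.6731.

x* = 0.6731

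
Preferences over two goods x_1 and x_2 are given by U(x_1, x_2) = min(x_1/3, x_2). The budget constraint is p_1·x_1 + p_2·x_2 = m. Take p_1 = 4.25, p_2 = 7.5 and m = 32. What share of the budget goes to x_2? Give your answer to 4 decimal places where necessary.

Demand: x_1*(p_1,p_2,m) = 3·m/(3·p_1 + p_2), x_2* = m/(3·p_1 + p_2).
Here 3·4.25 + 7.5 = 20.25, giving x_1* = 4.7407 and x_2* = 1.5802.
Expenditure on x_2: 7.5·1.5802 = 11.8519; share = 0.3704.

share on x_2 = 0.3704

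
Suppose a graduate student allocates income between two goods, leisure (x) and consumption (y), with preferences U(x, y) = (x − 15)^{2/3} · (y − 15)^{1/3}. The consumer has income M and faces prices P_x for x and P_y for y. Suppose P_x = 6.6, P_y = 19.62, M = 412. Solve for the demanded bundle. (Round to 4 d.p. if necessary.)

Let x' = x−15, y' = y−15. MRS = 2·y'/x' = P_x/P_y.
After buying the subsistence bundle (15, 15), a share 2/3 of the remaining income goes to x: x* = 15 + 2/3·(M − 15P_x − 15P_y)/P_x.
Discretionary income = 412 − 15·6.6 − 15·19.62 = 18.7; x* = 15 + 2/3·18.7/6.6 = 16.8889; y* = 15 + 1/3·18.7/19.62 = 15.3177.

x* = 16.8889, y* = 15.3177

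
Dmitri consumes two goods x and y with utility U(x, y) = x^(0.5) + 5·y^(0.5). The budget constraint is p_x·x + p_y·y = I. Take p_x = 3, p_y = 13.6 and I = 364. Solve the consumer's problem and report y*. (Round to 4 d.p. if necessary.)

From the CES first-order condition, (1/5)·(y/x)^(0.5) = p_x/p_y.
Hence y/x = (5·p_x/p_y)^(1/(0.5)), i.e. raised to the 2 power.
Substitute y = (y/x)·x into the budget: x* = I/(p_x + p_y·(y/x)).
Numerically y/x = 1.216479, so x* = 364/(3 + 13.6·1.216479) = 18.6245 and y* = 1.216479·18.6245 = 22.6564.

y* = 22.6564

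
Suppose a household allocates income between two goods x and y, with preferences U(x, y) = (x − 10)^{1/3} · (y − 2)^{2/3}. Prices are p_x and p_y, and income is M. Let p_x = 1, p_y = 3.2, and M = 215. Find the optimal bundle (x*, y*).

Substituting into the budget: x* = 10 + 1/3·(M − 10·p_x − 2·p_y)/p_x, and y* = 2 + 2/3·(…)/p_y.
Discretionary income = 215 − 10·1 − 2·3.2 = 198.6; x* = 10 + 1/3·198.6/1 = 76.2; y* = 2 + 2/3·198.6/3.2 = 43.375.

x* = 76.2, y* = 43.375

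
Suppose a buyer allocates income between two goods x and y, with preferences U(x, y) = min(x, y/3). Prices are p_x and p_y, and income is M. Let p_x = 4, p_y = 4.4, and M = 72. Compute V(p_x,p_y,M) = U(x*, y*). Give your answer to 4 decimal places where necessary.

V = 4.186

Leontief preferences: the optimum is at the kink where x/1 = y/3, i.e. y = 3·x.
Budget: p_x·x + p_y·3·x = M, so (p_x + 3·p_y)·x = M.
Demand: x*(p_x,p_y,M) = M/(p_x + 3·p_y), y* = 3·M/(p_x + 3·p_y).
Here 4 + 3·4.4 = 17.2, giving x* = 4.186 and y* = 12.5581.
Utility at the optimum: U(4.186, 12.5581) = 4.186.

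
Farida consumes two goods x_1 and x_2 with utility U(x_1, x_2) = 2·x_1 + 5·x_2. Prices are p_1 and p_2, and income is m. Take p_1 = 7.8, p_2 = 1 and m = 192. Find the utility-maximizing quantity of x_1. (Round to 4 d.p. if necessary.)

x_1* = 0

Linear utility — the consumer picks whichever good has higher MU/price: 2/7.8 = 0.2564 vs 5/1 = 5.
x_2 gives more utility per dollar, so spend all income on x_2: x_2* = m/p_2, x_1* = 0.
Numerically: x_1* = 0, x_2* = 192.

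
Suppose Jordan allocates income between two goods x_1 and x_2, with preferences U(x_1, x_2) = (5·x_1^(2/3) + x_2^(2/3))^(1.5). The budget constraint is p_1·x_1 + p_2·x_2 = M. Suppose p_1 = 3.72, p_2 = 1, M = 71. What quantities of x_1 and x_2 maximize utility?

From the CES first-order condition, 5·(x_2/x_1)^(1/3) = p_1/p_2.
Hence x_2/x_1 = ((1/5)·p_1/p_2)^(1/(1/3)), i.e. raised to the 3 power.
With the ratio pinned down, the budget gives x_1* = M/(p_1 + p_2·(x_2/x_1)) and x_2* = (x_2/x_1)·x_1*.
Numerically x_2/x_1 = 0.411831, so x_1* = 71/(3.72 + 1·0.411831) = 17.1837 and x_2* = 0.411831·17.1837 = 7.0768.

x_1* = 17.1837, x_2* = 7.0768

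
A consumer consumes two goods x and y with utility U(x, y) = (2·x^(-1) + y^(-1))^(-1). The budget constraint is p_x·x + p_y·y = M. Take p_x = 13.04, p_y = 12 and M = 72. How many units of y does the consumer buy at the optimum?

Substitute y = (y/x)·x into the budget: x* = M/(p_x + p_y·(y/x)).
Numerically y/x = 0.737111, so x* = 72/(13.04 + 12·0.737111) = 3.2899 and y* = 0.737111·3.2899 = 2.425.

y* = 2.425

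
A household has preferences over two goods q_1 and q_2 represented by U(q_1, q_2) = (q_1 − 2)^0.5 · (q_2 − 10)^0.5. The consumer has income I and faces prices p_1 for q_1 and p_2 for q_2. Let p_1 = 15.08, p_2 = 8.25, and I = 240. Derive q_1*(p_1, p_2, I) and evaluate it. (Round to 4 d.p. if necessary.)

q_1* = 6.2221

Let q_1' = q_1−2, q_2' = q_2−10. MRS = q_2'/q_1' = p_1/p_2.
After buying the subsistence bundle (2, 10), a share 0.5 of the remaining income goes to q_1: q_1* = 2 + 0.5·(I − 2p_1 − 10p_2)/p_1.
Discretionary income = 240 − 2·15.08 − 10·8.25 = 127.34; q_1* = 2 + 0.5·127.34/15.08 = 6.2221.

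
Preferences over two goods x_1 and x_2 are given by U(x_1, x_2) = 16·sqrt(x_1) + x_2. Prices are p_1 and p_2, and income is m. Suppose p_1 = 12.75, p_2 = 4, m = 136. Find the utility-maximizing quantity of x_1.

x_1* = 6.2991

MU_x_1 = 8/√x_1, MU_x_2 = 1. Tangency: 8/√x_1 = p_1/p_2.
Solve: √x_1 = 8·p_2/p_1, so x_1*(p_1,p_2) = (8·p_2/p_1)², and x_2* = (m − p_1·x_1*)/p_2.
Plugging in: x_1* = (8·4/12.75)² = 6.2991.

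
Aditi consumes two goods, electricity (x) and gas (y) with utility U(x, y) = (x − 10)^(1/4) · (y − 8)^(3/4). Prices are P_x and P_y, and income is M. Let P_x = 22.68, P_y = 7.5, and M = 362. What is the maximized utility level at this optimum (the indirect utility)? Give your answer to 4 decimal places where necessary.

This is Cobb-Douglas in (x−10, y−8): tangency gives 0.25·P_y·(y−8) = 0.75·P_x·(x−10).
After buying the subsistence bundle (10, 8), a share 0.25 of the remaining income goes to x: x* = 10 + 0.25·(M − 10P_x − 8P_y)/P_x.
Discretionary income = 362 − 10·22.68 − 8·7.5 = 75.2; x* = 10 + 0.25·75.2/22.68 = 10.8289; y* = 8 + 0.75·75.2/7.5 = 15.52.
Utility at the optimum: U(10.8289, 15.52) = 4.333.

V = 4.333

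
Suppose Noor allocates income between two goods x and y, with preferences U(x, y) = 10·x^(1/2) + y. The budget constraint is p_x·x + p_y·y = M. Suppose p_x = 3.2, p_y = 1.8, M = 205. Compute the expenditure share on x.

share on x = 0.1235

Utility is quasi-linear in y; the FOC for x is 5/√x = p_x/p_y.
Solve: √x = 5·p_y/p_x, so x*(p_x,p_y) = (5·p_y/p_x)², and y* = (M − p_x·x*)/p_y.
Plugging in: x* = (5·1.8/3.2)² = 7.9102, y* = 99.8264.
Expenditure on x: 3.2·7.9102 = 25.3125; share = 0.1235.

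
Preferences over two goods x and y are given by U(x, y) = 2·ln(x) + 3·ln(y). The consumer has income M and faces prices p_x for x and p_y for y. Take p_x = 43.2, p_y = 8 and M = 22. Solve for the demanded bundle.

x* = 0.2037, y* = 1.65

MU_x/MU_y = (2·y)/(3·x); tangency sets this equal to p_x/p_y.
So 2·p_y·y = 3·p_x·x; combined with the budget, a share 0.4 of income goes to x.
Demand: x*(p_x,p_y,M) = 0.4·M/p_x and y* = 0.6·M/p_y.
At p_x=43.2, p_y=8, M=22: x* = 0.4·22/43.2 = 0.2037, y* = 1.65.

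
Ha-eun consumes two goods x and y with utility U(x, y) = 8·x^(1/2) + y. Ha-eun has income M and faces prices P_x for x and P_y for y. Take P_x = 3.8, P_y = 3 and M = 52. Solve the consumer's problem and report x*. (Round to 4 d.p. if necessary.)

Utility is quasi-linear in y; the FOC for x is 4/√x = P_x/P_y.
Thus x* = (4·P_y/P_x)² — independent of M — with the rest of income spent on y.
Plugging in: x* = (4·3/3.8)² = 9.9723.

x* = 9.9723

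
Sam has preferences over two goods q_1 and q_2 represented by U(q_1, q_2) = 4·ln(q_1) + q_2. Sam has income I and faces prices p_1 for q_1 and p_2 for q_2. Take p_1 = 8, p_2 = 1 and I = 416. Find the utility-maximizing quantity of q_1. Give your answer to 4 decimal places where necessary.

q_1* = 0.5

So q_1*(p_1,p_2) = 4·p_2/p_1, independent of income; and q_2* = (I − 4·p_2)/p_2.
At the given prices: q_1* = 4·1/8 = 0.5.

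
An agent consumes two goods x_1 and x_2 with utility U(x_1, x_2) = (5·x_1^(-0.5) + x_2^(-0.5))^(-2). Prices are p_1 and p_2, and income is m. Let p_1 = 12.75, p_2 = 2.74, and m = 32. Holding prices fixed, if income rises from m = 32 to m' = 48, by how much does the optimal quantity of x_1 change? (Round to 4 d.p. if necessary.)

Δx_1* = 1.0415

Substitute x_2 = (x_2/x_1)·x_1 into the budget: x_1* = m/(p_1 + p_2·(x_2/x_1)).
Numerically x_2/x_1 = 0.95322, so x_1* = 32/(12.75 + 2.74·0.95322) = 2.0831.
At m' = 48: x_1* = 3.1246. Change: 3.1246 − 2.0831 = 1.0415.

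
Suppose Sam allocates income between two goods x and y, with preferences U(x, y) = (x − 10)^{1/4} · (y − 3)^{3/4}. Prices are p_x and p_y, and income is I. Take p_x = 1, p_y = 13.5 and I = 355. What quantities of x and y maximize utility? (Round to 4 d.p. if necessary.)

Let x' = x−10, y' = y−3. MRS = (1/3)·y'/x' = p_x/p_y.
After buying the subsistence bundle (10, 3), a share 0.25 of the remaining income goes to x: x* = 10 + 0.25·(I − 10p_x − 3p_y)/p_x.
Discretionary income = 355 − 10·1 − 3·13.5 = 304.5; x* = 10 + 0.25·304.5/1 = 86.125; y* = 3 + 0.75·304.5/13.5 = 19.9167.

x* = 86.125, y* = 19.9167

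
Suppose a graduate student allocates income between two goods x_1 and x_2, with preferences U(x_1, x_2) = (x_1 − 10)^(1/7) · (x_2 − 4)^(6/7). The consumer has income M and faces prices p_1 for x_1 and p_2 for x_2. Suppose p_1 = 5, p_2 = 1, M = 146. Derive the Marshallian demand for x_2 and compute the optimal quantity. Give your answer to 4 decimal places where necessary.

MRS = (1/6)·(x_2−4)/(x_1−10). Tangency with p_1/p_2 gives x_2−4 = 6·(p_1/p_2)·(x_1−10).
After buying the subsistence bundle (10, 4), a share 1/7 of the remaining income goes to x_1: x_1* = 10 + 1/7·(M − 10p_1 − 4p_2)/p_1.
Discretionary income = 146 − 10·5 − 4·1 = 92; x_2* = 4 + 6/7·92/1 = 82.8571.

x_2* = 82.8571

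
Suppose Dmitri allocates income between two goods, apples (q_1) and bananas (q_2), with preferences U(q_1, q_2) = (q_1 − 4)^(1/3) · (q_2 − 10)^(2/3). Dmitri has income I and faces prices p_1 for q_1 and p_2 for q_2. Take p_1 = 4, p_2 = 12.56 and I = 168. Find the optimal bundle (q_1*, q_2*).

q_1* = 6.2, q_2* = 11.4013

After buying the subsistence bundle (4, 10), a share 1/3 of the remaining income goes to q_1: q_1* = 4 + 1/3·(I − 4p_1 − 10p_2)/p_1.
Discretionary income = 168 − 4·4 − 10·12.56 = 26.4; q_1* = 4 + 1/3·26.4/4 = 6.2; q_2* = 10 + 2/3·26.4/12.56 = 11.4013.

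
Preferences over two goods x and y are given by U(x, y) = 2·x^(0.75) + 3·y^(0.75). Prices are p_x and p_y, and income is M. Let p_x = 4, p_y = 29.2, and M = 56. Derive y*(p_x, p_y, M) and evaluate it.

From the CES first-order condition, (2/3)·(y/x)^(0.25) = p_x/p_y.
Hence y/x = ((3/2)·p_x/p_y)^(1/(0.25)), i.e. raised to the 4 power.
Substitute y = (y/x)·x into the budget: x* = M/(p_x + p_y·(y/x)).
Numerically y/x = 0.001783, so x* = 56/(4 + 29.2·0.001783) = 13.8202 and y* = 0.001783·13.8202 = 0.0246.

y* = 0.0246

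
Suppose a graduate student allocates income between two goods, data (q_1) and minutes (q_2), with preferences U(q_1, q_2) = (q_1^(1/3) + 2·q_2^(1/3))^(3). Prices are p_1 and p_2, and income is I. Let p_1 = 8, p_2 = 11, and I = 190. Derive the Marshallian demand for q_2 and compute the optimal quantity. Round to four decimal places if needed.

q_2* = 12.2105

From the CES first-order condition, (1/2)·(q_2/q_1)^(2/3) = p_1/p_2.
Hence q_2/q_1 = (2·p_1/p_2)^(1/(2/3)), i.e. raised to the 1.5 power.
With the ratio pinned down, the budget gives q_1* = I/(p_1 + p_2·(q_2/q_1)) and q_2* = (q_2/q_1)·q_1*.
Numerically q_2/q_1 = 1.754248, so q_1* = 190/(8 + 11·1.754248) = 6.9605 and q_2* = 1.754248·6.9605 = 12.2105.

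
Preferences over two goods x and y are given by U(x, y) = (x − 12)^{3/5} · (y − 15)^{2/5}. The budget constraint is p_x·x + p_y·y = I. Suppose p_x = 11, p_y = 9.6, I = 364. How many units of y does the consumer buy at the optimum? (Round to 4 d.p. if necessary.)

Let x' = x−12, y' = y−15. MRS = (3/2)·y'/x' = p_x/p_y.
After buying the subsistence bundle (12, 15), a share 0.6 of the remaining income goes to x: x* = 12 + 0.6·(I − 12p_x − 15p_y)/p_x.
Discretionary income = 364 − 12·11 − 15·9.6 = 88; y* = 15 + 0.4·88/9.6 = 18.6667.

y* = 18.6667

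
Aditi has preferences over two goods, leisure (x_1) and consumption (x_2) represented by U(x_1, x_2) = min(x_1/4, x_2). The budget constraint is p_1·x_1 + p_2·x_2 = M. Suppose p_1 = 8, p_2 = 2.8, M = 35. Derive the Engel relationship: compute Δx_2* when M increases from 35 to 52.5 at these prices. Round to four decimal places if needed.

Δx_2* = 0.5029

With perfect complements, no substitution: consume in ratio x_1:x_2 = 4:1.
Budget: p_1·x_1 + p_2·(1/4)·x_1 = M, so (4·p_1 + p_2)·x_1 = 4·M.
Demand: x_1*(p_1,p_2,M) = 4·M/(4·p_1 + p_2), x_2* = M/(4·p_1 + p_2).
Here 4·8 + 2.8 = 34.8, giving x_2* = 1.0057.
At M' = 52.5: x_2* = 1.5086. Change: 1.5086 − 1.0057 = 0.5029.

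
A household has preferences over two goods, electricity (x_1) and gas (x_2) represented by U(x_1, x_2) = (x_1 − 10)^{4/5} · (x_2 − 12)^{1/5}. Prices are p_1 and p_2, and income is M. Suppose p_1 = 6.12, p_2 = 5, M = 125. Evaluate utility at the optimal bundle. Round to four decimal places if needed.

Let x_1' = x_1−10, x_2' = x_2−12. MRS = 4·x_2'/x_1' = p_1/p_2.
Substituting into the budget: x_1* = 10 + 0.8·(M − 10·p_1 − 12·p_2)/p_1, and x_2* = 12 + 0.2·(…)/p_2.
Discretionary income = 125 − 10·6.12 − 12·5 = 3.8; x_1* = 10 + 0.8·3.8/6.12 = 10.4967; x_2* = 12 + 0.2·3.8/5 = 12.152.
Utility at the optimum: U(10.4967, 12.152) = 0.392.

V = 0.392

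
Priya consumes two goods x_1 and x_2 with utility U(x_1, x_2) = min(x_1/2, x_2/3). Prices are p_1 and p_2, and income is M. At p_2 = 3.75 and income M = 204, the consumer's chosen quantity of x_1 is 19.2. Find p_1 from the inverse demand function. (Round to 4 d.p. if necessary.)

p_1 = 5

With perfect complements, no substitution: consume in ratio x_1:x_2 = 2:3.
Budget: p_1·x_1 + p_2·(3/2)·x_1 = M, so (2·p_1 + 3·p_2)·x_1 = 2·M.
Demand: x_1*(p_1,p_2,M) = 2·M/(2·p_1 + 3·p_2), x_2* = 3·M/(2·p_1 + 3·p_2).
Set x_1* = 19.2 in the demand function and solve for p_1: p_1 = 5.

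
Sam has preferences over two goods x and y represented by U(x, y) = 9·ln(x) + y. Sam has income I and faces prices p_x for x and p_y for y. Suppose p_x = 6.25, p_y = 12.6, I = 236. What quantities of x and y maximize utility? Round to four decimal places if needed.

Set MRS = p_x/p_y: (9/x)/1 = p_x/p_y.
So x*(p_x,p_y) = 9·p_y/p_x, independent of income; and y* = (I − 9·p_y)/p_y.
At the given prices: x* = 9·12.6/6.25 = 18.144, and y* = 9.7302.

x* = 18.144, y* = 9.7302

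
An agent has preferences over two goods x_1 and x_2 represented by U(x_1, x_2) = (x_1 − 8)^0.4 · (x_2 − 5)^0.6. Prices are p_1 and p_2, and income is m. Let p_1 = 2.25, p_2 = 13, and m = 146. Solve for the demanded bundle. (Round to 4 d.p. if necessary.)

MRS = (2/3)·(x_2−5)/(x_1−8). Tangency with p_1/p_2 gives x_2−5 = (3/2)·(p_1/p_2)·(x_1−8).
Substituting into the budget: x_1* = 8 + 0.4·(m − 8·p_1 − 5·p_2)/p_1, and x_2* = 5 + 0.6·(…)/p_2.
Discretionary income = 146 − 8·2.25 − 5·13 = 63; x_1* = 8 + 0.4·63/2.25 = 19.2; x_2* = 5 + 0.6·63/13 = 7.9077.

x_1* = 19.2, x_2* = 7.9077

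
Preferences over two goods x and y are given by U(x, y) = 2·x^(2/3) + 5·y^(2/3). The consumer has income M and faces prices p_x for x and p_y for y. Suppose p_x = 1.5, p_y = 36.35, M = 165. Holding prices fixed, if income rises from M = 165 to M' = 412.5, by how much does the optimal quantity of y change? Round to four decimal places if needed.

Δy* = 0.1765

MRS = MU_x/MU_y = (2/5)·(y/x)^(1/3). Set equal to p_x/p_y.
Hence y/x = ((5/2)·p_x/p_y)^(1/(1/3)), i.e. raised to the 3 power.
With the ratio pinned down, the budget gives x* = M/(p_x + p_y·(y/x)) and y* = (y/x)·x*.
Numerically y/x = 0.001098, so x* = 165/(1.5 + 36.35·0.001098) = 107.1491 and y* = 0.001098·107.1491 = 0.1176.
At M' = 412.5: y* = 0.2941. Change: 0.2941 − 0.1176 = 0.1765.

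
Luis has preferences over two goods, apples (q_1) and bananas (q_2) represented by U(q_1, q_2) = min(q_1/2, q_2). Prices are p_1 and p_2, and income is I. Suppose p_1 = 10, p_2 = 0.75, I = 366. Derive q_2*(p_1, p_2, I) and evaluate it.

Leontief preferences: the optimum is at the kink where q_1/2 = q_2/1, i.e. q_2 = (1/2)·q_1.
Budget: p_1·q_1 + p_2·(1/2)·q_1 = I, so (2·p_1 + p_2)·q_1 = 2·I.
Demand: q_1*(p_1,p_2,I) = 2·I/(2·p_1 + p_2), q_2* = I/(2·p_1 + p_2).
Here 2·10 + 0.75 = 20.75, giving q_2* = 17.6386.

q_2* = 17.6386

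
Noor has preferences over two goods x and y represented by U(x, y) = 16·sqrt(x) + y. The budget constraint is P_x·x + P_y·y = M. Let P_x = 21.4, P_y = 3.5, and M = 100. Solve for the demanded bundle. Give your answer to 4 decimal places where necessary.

MU_x = 8/√x, MU_y = 1. Tangency: 8/√x = P_x/P_y.
Solve: √x = 8·P_y/P_x, so x*(P_x,P_y) = (8·P_y/P_x)², and y* = (M − P_x·x*)/P_y.
Plugging in: x* = (8·3.5/21.4)² = 1.7119, y* = 18.1041.

x* = 1.7119, y* = 18.1041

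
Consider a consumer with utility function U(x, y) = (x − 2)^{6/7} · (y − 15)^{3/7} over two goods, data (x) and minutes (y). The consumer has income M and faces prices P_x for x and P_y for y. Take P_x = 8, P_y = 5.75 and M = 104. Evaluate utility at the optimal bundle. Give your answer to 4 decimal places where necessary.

This is Cobb-Douglas in (x−2, y−15): tangency gives 6/7·P_y·(y−15) = 3/7·P_x·(x−2).
Substituting into the budget: x* = 2 + 2/3·(M − 2·P_x − 15·P_y)/P_x, and y* = 15 + 1/3·(…)/P_y.
Discretionary income = 104 − 2·8 − 15·5.75 = 1.75; x* = 2 + 2/3·1.75/8 = 2.1458; y* = 15 + 1/3·1.75/5.75 = 15.1014.
Utility at the optimum: U(2.1458, 15.1014) = 0.072.

V = 0.072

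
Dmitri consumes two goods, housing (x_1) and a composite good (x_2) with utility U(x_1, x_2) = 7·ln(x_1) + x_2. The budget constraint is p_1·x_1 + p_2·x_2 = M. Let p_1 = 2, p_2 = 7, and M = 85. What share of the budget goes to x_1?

share on x_1 = 0.5765

MU_x_1 = 7/x_1, MU_x_2 = 1. Tangency: 7/x_1 = p_1/p_2.
So x_1*(p_1,p_2) = 7·p_2/p_1, independent of income; and x_2* = (M − 7·p_2)/p_2.
At the given prices: x_1* = 7·7/2 = 24.5, and x_2* = 5.1429.
Expenditure on x_1: 2·24.5 = 49; share = 0.5765.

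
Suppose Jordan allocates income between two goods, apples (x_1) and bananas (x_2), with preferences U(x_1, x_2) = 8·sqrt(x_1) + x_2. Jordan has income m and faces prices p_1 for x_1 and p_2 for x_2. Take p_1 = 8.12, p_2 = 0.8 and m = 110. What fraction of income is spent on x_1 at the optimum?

Set MRS = p_1/p_2: 4·x_1^(−1/2) = p_1/p_2.
Thus x_1* = (4·p_2/p_1)² — independent of m — with the rest of income spent on x_2.
Plugging in: x_1* = (4·0.8/8.12)² = 0.1553, x_2* = 135.9236.
Expenditure on x_1: 8.12·0.1553 = 1.2611; share = 0.0115.

share on x_1 = 0.0115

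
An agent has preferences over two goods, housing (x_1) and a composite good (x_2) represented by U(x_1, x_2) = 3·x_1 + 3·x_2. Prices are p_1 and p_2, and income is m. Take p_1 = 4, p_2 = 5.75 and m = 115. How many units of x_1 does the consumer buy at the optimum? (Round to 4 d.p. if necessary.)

x_1* = 28.75

Perfect substitutes: compare marginal utility per dollar. 3/p_1 vs 3/p_2 → 0.75 vs 0.5217.
x_1 gives more utility per dollar, so spend all income on x_1: x_1* = m/p_1, x_2* = 0.
Numerically: x_1* = 28.75, x_2* = 0.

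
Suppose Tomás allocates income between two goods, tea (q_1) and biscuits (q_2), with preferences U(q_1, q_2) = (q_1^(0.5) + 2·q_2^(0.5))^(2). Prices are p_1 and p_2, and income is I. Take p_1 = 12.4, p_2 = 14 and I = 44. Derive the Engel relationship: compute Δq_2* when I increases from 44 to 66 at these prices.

Δq_2* = 1.2255

From the CES first-order condition, (1/2)·(q_2/q_1)^(0.5) = p_1/p_2.
Solve for the ratio: q_2/q_1 = [2·p_1/p_2]^(2).
With the ratio pinned down, the budget gives q_1* = I/(p_1 + p_2·(q_2/q_1)) and q_2* = (q_2/q_1)·q_1*.
Numerically q_2/q_1 = 3.137959, so q_1* = 44/(12.4 + 14·3.137959) = 0.7811 and q_2* = 3.137959·0.7811 = 2.451.
At I' = 66: q_2* = 3.6765. Change: 3.6765 − 2.451 = 1.2255.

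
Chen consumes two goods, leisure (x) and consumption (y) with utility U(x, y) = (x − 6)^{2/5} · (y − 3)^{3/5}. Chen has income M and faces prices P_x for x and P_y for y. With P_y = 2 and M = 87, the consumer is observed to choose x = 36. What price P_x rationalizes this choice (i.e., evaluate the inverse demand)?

Let x' = x−6, y' = y−3. MRS = (2/3)·y'/x' = P_x/P_y.
Substituting into the budget: x* = 6 + 0.4·(M − 6·P_x − 3·P_y)/P_x, and y* = 3 + 0.6·(…)/P_y.
Set x* = 36 in the demand function and solve for P_x: P_x = 1.

P_x = 1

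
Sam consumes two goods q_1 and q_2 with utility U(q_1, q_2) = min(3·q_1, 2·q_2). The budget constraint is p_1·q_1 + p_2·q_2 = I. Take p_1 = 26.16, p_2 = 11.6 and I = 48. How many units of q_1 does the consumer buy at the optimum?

q_1* = 1.1019

With perfect complements, no substitution: consume in ratio q_1:q_2 = 2:3.
Budget: p_1·q_1 + p_2·(3/2)·q_1 = I, so (2·p_1 + 3·p_2)·q_1 = 2·I.
Demand: q_1*(p_1,p_2,I) = 2·I/(2·p_1 + 3·p_2), q_2* = 3·I/(2·p_1 + 3·p_2).
Here 2·26.16 + 3·11.6 = 87.12, giving q_1* = 1.1019.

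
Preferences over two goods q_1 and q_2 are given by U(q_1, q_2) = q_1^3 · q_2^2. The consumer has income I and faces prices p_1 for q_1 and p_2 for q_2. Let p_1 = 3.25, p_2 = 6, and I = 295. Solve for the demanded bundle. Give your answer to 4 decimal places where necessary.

q_1* = 54.4615, q_2* = 19.6667

Demand: q_1*(p_1,p_2,I) = 0.6·I/p_1 and q_2* = 0.4·I/p_2.
At p_1=3.25, p_2=6, I=295: q_1* = 0.6·295/3.25 = 54.4615, q_2* = 19.6667.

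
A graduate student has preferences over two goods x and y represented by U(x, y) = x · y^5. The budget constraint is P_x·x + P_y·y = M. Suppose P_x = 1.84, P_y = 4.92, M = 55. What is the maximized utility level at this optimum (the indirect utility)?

The MRS is (1/5)·y/x. Set MRS = P_x/P_y.
So P_y·y = 5·P_x·x; combined with the budget, a share 1/6 of income goes to x.
Demand: x*(P_x,P_y,M) = 1/6·M/P_x and y* = 5/6·M/P_y.
At P_x=1.84, P_y=4.92, M=55: x* = 1/6·55/1.84 = 4.9819, y* = 9.3157.
Utility at the optimum: U(4.9819, 9.3157) = 349522.646.

V = 349522.646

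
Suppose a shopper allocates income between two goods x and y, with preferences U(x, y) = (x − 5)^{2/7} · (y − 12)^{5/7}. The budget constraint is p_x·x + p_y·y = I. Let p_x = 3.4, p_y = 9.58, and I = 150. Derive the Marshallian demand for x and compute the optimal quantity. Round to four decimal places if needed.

This is Cobb-Douglas in (x−5, y−12): tangency gives 2/7·p_y·(y−12) = 5/7·p_x·(x−5).
Substituting into the budget: x* = 5 + 2/7·(I − 5·p_x − 12·p_y)/p_x, and y* = 12 + 5/7·(…)/p_y.
Discretionary income = 150 − 5·3.4 − 12·9.58 = 18.04; x* = 5 + 2/7·18.04/3.4 = 6.516.

x* = 6.516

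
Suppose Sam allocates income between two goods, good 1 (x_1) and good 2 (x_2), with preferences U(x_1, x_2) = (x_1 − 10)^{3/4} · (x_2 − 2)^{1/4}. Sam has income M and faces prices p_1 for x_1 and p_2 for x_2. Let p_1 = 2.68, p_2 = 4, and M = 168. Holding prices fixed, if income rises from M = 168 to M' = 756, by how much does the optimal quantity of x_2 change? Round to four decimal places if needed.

This is Cobb-Douglas in (x_1−10, x_2−2): tangency gives 0.75·p_2·(x_2−2) = 0.25·p_1·(x_1−10).
Substituting into the budget: x_1* = 10 + 0.75·(M − 10·p_1 − 2·p_2)/p_1, and x_2* = 2 + 0.25·(…)/p_2.
Discretionary income = 168 − 10·2.68 − 2·4 = 133.2; x_2* = 2 + 0.25·133.2/4 = 10.325.
At M' = 756: x_2* = 47.075. Change: 47.075 − 10.325 = 36.75.

Δx_2* = 36.75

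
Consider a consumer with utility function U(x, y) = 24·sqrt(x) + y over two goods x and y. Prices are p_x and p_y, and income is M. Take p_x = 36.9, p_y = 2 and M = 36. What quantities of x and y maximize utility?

x* = 0.423, y* = 10.1951

Set MRS = p_x/p_y: 12·x^(−1/2) = p_x/p_y.
Thus x* = (12·p_y/p_x)² — independent of M — with the rest of income spent on y.
Plugging in: x* = (12·2/36.9)² = 0.423, y* = 10.1951.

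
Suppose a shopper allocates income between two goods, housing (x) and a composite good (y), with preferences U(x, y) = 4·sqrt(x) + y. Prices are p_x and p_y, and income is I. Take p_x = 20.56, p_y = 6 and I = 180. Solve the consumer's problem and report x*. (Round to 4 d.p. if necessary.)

MU_x = 2/√x, MU_y = 1. Tangency: 2/√x = p_x/p_y.
Thus x* = (2·p_y/p_x)² — independent of I — with the rest of income spent on y.
Plugging in: x* = (2·6/20.56)² = 0.3407.

x* = 0.3407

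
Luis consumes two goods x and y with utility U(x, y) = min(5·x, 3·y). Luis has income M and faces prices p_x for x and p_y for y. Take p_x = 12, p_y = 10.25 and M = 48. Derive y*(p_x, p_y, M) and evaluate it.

y* = 2.7507

With perfect complements, no substitution: consume in ratio x:y = 3:5.
Budget: p_x·x + p_y·(5/3)·x = M, so (3·p_x + 5·p_y)·x = 3·M.
Demand: x*(p_x,p_y,M) = 3·M/(3·p_x + 5·p_y), y* = 5·M/(3·p_x + 5·p_y).
Here 3·12 + 5·10.25 = 87.25, giving y* = 2.7507.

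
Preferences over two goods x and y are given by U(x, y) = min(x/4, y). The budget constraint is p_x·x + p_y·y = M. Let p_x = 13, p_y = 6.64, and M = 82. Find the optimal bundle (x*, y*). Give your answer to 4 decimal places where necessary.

Demand: x*(p_x,p_y,M) = 4·M/(4·p_x + p_y), y* = M/(4·p_x + p_y).
Here 4·13 + 6.64 = 58.64, giving x* = 5.5935 and y* = 1.3984.

x* = 5.5935, y* = 1.3984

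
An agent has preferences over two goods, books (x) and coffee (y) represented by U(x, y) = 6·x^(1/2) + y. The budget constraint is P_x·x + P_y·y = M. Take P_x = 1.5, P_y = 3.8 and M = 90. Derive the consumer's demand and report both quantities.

Set MRS = P_x/P_y: 3·x^(−1/2) = P_x/P_y.
Thus x* = (3·P_y/P_x)² — independent of M — with the rest of income spent on y.
Plugging in: x* = (3·3.8/1.5)² = 57.76, y* = 0.8842.

x* = 57.76, y* = 0.8842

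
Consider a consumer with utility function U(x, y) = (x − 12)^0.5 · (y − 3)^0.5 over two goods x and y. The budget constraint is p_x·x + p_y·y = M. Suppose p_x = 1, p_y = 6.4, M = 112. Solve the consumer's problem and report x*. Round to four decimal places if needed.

After buying the subsistence bundle (12, 3), a share 0.5 of the remaining income goes to x: x* = 12 + 0.5·(M − 12p_x − 3p_y)/p_x.
Discretionary income = 112 − 12·1 − 3·6.4 = 80.8; x* = 12 + 0.5·80.8/1 = 52.4.

x* = 52.4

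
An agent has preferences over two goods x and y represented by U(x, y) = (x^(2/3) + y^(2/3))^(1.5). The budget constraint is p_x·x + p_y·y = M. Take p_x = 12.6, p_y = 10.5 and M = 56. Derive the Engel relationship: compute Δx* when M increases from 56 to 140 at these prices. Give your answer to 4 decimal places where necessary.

MRS = MU_x/MU_y = (y/x)^(1/3). Set equal to p_x/p_y.
Hence y/x = (p_x/p_y)^(1/(1/3)), i.e. raised to the 3 power.
With the ratio pinned down, the budget gives x* = M/(p_x + p_y·(y/x)) and y* = (y/x)·x*.
Numerically y/x = 1.728, so x* = 56/(12.6 + 10.5·1.728) = 1.8215.
At M' = 140: x* = 4.5537. Change: 4.5537 − 1.8215 = 2.7322.

Δx* = 2.7322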